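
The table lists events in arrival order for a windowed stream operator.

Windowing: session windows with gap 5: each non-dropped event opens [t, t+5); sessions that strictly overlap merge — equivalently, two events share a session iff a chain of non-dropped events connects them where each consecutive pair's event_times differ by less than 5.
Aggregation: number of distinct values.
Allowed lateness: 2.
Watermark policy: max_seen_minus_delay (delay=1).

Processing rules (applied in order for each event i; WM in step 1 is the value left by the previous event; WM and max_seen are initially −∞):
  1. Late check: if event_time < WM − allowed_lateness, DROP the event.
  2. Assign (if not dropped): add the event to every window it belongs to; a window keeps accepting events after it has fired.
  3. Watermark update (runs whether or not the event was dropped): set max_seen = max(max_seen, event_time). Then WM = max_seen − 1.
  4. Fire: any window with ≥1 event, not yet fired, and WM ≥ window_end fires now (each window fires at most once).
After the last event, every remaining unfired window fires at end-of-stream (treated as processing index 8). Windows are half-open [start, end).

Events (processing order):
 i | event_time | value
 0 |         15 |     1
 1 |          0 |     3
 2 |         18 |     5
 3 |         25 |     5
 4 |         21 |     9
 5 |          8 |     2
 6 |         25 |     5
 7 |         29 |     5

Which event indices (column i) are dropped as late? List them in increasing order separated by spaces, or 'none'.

i=0 t=15 v=1: → [15,20); WM=14
i=1 t=0 v=3: DROP (t<14-2); WM=14
i=2 t=18 v=5: → [15,23); WM=17
i=3 t=25 v=5: → [25,30); WM=24
i=4 t=21 v=9: DROP (t<24-2); WM=24
i=5 t=8 v=2: DROP (t<24-2); WM=24
i=6 t=25 v=5: → [25,30); WM=24
i=7 t=29 v=5: → [25,34); WM=28

1 4 5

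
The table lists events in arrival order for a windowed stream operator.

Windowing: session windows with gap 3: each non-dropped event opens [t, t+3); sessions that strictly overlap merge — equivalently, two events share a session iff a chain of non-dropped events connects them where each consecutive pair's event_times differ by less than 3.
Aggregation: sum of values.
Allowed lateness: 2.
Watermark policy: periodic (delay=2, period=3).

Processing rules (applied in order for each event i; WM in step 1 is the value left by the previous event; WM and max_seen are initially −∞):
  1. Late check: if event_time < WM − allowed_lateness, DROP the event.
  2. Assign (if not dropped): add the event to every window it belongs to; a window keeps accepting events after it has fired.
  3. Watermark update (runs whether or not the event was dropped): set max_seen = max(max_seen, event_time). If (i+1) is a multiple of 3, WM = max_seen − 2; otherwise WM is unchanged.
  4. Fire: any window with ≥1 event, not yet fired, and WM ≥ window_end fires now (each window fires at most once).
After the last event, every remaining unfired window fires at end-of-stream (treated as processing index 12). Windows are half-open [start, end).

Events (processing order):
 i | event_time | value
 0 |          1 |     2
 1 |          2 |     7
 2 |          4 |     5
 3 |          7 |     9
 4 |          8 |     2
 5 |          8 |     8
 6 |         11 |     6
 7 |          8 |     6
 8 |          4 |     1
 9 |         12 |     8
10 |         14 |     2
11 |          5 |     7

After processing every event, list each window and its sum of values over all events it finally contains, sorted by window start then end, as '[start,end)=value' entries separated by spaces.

i=0 t=1 v=2: → [1,4); WM=−∞
i=1 t=2 v=7: → [1,5); WM=−∞
i=2 t=4 v=5: → [1,7); WM=2
i=3 t=7 v=9: → [7,10); WM=2
i=4 t=8 v=2: → [7,11); WM=2
i=5 t=8 v=8: → [7,11); WM=6
i=6 t=11 v=6: → [11,14); WM=6
i=7 t=8 v=6: → [7,11); WM=6
i=8 t=4 v=1: → [1,7); WM=9
i=9 t=12 v=8: → [11,15); WM=9
i=10 t=14 v=2: → [11,17); WM=9
i=11 t=5 v=7: DROP (t<9-2); WM=12

[1,7)=15 [7,11)=25 [11,17)=16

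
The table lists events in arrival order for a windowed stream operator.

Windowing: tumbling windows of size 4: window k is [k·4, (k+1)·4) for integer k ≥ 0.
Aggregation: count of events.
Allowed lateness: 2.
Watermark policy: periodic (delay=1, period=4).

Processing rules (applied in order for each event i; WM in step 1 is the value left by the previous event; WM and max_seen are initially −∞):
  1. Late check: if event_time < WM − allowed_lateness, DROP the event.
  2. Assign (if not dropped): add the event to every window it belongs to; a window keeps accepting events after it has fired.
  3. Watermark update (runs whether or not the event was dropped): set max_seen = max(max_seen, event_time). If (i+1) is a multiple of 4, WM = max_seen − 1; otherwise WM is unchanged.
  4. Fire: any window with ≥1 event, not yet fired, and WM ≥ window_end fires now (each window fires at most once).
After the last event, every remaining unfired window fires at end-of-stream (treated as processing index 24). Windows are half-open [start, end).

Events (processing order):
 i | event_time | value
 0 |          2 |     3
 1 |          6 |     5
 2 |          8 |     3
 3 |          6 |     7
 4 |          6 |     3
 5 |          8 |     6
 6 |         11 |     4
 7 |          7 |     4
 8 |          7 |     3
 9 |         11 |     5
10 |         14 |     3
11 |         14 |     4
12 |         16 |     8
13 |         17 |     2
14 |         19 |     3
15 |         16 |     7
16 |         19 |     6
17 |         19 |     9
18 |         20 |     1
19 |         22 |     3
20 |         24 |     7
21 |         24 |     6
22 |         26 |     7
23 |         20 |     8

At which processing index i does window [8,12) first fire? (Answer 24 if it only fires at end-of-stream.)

i=0 t=2 v=3: → [0,4); WM=−∞
i=1 t=6 v=5: → [4,8); WM=−∞
i=2 t=8 v=3: → [8,12); WM=−∞
i=3 t=6 v=7: → [4,8); WM=7; [0,4) fires=1
i=4 t=6 v=3: → [4,8); WM=7
i=5 t=8 v=6: → [8,12); WM=7
i=6 t=11 v=4: → [8,12); WM=7
i=7 t=7 v=4: → [4,8); WM=10; [4,8) fires=4
i=8 t=7 v=3: DROP (t<10-2); WM=10
i=9 t=11 v=5: → [8,12); WM=10
i=10 t=14 v=3: → [12,16); WM=10
i=11 t=14 v=4: → [12,16); WM=13; [8,12) fires=4
i=12 t=16 v=8: → [16,20); WM=13
i=13 t=17 v=2: → [16,20); WM=13
i=14 t=19 v=3: → [16,20); WM=13
i=15 t=16 v=7: → [16,20); WM=18; [12,16) fires=2
i=16 t=19 v=6: → [16,20); WM=18
i=17 t=19 v=9: → [16,20); WM=18
i=18 t=20 v=1: → [20,24); WM=18
i=19 t=22 v=3: → [20,24); WM=21; [16,20) fires=6
i=20 t=24 v=7: → [24,28); WM=21
i=21 t=24 v=6: → [24,28); WM=21
i=22 t=26 v=7: → [24,28); WM=21
i=23 t=20 v=8: → [20,24); WM=25; [20,24) fires=3

11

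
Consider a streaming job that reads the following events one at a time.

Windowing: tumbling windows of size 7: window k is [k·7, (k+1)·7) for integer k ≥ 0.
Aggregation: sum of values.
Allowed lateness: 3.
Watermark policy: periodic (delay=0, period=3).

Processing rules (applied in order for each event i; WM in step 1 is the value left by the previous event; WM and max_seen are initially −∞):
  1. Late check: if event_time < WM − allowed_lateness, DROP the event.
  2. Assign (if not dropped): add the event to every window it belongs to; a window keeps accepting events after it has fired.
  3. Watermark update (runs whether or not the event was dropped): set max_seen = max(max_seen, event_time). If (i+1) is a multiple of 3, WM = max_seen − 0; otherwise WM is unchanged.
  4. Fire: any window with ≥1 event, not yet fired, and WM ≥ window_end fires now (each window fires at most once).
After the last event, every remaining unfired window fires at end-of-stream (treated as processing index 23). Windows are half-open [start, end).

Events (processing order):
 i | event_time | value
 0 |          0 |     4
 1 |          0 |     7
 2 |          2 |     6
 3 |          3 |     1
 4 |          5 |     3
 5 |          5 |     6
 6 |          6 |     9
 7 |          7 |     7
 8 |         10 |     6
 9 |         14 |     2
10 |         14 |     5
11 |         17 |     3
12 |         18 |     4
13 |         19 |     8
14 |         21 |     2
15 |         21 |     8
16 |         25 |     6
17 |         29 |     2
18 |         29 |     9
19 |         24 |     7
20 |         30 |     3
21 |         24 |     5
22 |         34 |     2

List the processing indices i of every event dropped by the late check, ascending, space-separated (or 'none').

19 21

i=0 t=0 v=4: → [0,7); WM=−∞
i=1 t=0 v=7: → [0,7); WM=−∞
i=2 t=2 v=6: → [0,7); WM=2
i=3 t=3 v=1: → [0,7); WM=2
i=4 t=5 v=3: → [0,7); WM=2
i=5 t=5 v=6: → [0,7); WM=5
i=6 t=6 v=9: → [0,7); WM=5
i=7 t=7 v=7: → [7,14); WM=5
i=8 t=10 v=6: → [7,14); WM=10; [0,7) fires=36
i=9 t=14 v=2: → [14,21); WM=10
i=10 t=14 v=5: → [14,21); WM=10
i=11 t=17 v=3: → [14,21); WM=17; [7,14) fires=13
i=12 t=18 v=4: → [14,21); WM=17
i=13 t=19 v=8: → [14,21); WM=17
i=14 t=21 v=2: → [21,28); WM=21; [14,21) fires=22
i=15 t=21 v=8: → [21,28); WM=21
i=16 t=25 v=6: → [21,28); WM=21
i=17 t=29 v=2: → [28,35); WM=29; [21,28) fires=16
i=18 t=29 v=9: → [28,35); WM=29
i=19 t=24 v=7: DROP (t<29-3); WM=29
i=20 t=30 v=3: → [28,35); WM=30
i=21 t=24 v=5: DROP (t<30-3); WM=30
i=22 t=34 v=2: → [28,35); WM=30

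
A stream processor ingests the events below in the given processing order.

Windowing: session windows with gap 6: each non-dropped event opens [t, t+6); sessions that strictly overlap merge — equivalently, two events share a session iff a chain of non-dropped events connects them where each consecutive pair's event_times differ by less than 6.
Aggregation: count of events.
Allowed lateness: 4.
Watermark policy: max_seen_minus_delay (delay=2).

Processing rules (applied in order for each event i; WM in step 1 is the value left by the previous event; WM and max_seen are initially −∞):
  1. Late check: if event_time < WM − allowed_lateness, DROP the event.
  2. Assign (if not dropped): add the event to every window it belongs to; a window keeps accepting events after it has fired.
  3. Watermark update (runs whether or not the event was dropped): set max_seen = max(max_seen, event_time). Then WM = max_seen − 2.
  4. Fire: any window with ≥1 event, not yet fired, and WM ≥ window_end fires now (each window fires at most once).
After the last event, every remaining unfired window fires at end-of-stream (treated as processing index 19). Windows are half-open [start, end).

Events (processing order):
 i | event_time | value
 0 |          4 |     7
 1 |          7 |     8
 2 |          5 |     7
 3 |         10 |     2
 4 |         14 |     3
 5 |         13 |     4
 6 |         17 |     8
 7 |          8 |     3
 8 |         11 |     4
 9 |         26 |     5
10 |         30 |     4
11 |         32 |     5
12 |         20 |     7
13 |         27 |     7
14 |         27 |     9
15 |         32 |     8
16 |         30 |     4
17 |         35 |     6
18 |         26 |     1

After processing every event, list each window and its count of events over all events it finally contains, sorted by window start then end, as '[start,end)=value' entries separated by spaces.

i=0 t=4 v=7: → [4,10); WM=2
i=1 t=7 v=8: → [4,13); WM=5
i=2 t=5 v=7: → [4,13); WM=5
i=3 t=10 v=2: → [4,16); WM=8
i=4 t=14 v=3: → [4,20); WM=12
i=5 t=13 v=4: → [4,20); WM=12
i=6 t=17 v=8: → [4,23); WM=15
i=7 t=8 v=3: DROP (t<15-4); WM=15
i=8 t=11 v=4: → [4,23); WM=15
i=9 t=26 v=5: → [26,32); WM=24
i=10 t=30 v=4: → [26,36); WM=28
i=11 t=32 v=5: → [26,38); WM=30
i=12 t=20 v=7: DROP (t<30-4); WM=30
i=13 t=27 v=7: → [26,38); WM=30
i=14 t=27 v=9: → [26,38); WM=30
i=15 t=32 v=8: → [26,38); WM=30
i=16 t=30 v=4: → [26,38); WM=30
i=17 t=35 v=6: → [26,41); WM=33
i=18 t=26 v=1: DROP (t<33-4); WM=33

[4,23)=8 [26,41)=8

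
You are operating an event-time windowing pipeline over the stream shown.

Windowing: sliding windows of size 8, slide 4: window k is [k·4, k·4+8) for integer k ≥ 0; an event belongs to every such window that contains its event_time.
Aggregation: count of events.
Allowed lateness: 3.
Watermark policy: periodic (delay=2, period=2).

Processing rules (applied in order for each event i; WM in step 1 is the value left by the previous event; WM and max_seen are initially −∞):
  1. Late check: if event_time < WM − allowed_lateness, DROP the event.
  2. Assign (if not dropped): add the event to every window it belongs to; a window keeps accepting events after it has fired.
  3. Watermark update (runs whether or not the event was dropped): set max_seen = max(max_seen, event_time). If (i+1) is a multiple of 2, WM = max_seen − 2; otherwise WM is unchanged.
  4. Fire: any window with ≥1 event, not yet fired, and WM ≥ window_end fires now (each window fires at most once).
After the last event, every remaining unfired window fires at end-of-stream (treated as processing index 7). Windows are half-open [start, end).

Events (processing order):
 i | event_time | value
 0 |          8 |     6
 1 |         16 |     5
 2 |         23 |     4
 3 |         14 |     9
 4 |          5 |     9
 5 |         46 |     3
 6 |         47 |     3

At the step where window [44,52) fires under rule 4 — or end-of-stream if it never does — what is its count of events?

2

i=0 t=8 v=6: → [8,16),[4,12); WM=−∞
i=1 t=16 v=5: → [16,24),[12,20); WM=14; [4,12) fires=1
i=2 t=23 v=4: → [20,28),[16,24); WM=14
i=3 t=14 v=9: → [12,20),[8,16); WM=21; [8,16) fires=2 [12,20) fires=2
i=4 t=5 v=9: DROP (t<21-3); WM=21
i=5 t=46 v=3: → [44,52),[40,48); WM=44; [16,24) fires=2 [20,28) fires=1
i=6 t=47 v=3: → [44,52),[40,48); WM=44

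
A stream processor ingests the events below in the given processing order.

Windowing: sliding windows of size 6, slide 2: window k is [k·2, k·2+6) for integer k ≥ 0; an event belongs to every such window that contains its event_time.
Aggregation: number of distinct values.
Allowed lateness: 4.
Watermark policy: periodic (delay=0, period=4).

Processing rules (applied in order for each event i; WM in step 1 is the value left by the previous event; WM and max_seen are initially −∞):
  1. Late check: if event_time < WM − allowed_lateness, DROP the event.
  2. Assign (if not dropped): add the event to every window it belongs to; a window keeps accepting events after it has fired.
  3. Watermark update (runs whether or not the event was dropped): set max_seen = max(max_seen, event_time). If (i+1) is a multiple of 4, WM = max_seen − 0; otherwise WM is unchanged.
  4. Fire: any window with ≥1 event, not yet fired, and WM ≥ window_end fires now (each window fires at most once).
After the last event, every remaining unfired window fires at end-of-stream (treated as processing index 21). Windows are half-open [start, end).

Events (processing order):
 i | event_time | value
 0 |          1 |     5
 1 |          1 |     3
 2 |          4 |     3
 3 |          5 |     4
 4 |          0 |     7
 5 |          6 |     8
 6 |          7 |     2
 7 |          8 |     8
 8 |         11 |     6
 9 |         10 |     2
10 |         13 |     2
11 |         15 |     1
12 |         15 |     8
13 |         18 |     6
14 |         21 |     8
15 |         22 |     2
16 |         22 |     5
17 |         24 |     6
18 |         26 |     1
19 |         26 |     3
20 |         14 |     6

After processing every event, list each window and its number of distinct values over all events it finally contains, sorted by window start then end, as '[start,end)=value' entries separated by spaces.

i=0 t=1 v=5: → [0,6); WM=−∞
i=1 t=1 v=3: → [0,6); WM=−∞
i=2 t=4 v=3: → [4,10),[2,8),[0,6); WM=−∞
i=3 t=5 v=4: → [4,10),[2,8),[0,6); WM=5
i=4 t=0 v=7: DROP (t<5-4); WM=5
i=5 t=6 v=8: → [6,12),[4,10),[2,8); WM=5
i=6 t=7 v=2: → [6,12),[4,10),[2,8); WM=5
i=7 t=8 v=8: → [8,14),[6,12),[4,10); WM=8; [0,6) fires=3 [2,8) fires=4
i=8 t=11 v=6: → [10,16),[8,14),[6,12); WM=8
i=9 t=10 v=2: → [10,16),[8,14),[6,12); WM=8
i=10 t=13 v=2: → [12,18),[10,16),[8,14); WM=8
i=11 t=15 v=1: → [14,20),[12,18),[10,16); WM=15; [4,10) fires=4 [6,12) fires=3 [8,14) fires=3
i=12 t=15 v=8: → [14,20),[12,18),[10,16); WM=15
i=13 t=18 v=6: → [18,24),[16,22),[14,20); WM=15
i=14 t=21 v=8: → [20,26),[18,24),[16,22); WM=15
i=15 t=22 v=2: → [22,28),[20,26),[18,24); WM=22; [10,16) fires=4 [12,18) fires=3 [14,20) fires=3 [16,22) fires=2
i=16 t=22 v=5: → [22,28),[20,26),[18,24); WM=22
i=17 t=24 v=6: → [24,30),[22,28),[20,26); WM=22
i=18 t=26 v=1: → [26,32),[24,30),[22,28); WM=22
i=19 t=26 v=3: → [26,32),[24,30),[22,28); WM=26; [18,24) fires=4 [20,26) fires=4
i=20 t=14 v=6: DROP (t<26-4); WM=26

[0,6)=3 [2,8)=4 [4,10)=4 [6,12)=3 [8,14)=3 [10,16)=4 [12,18)=3 [14,20)=3 [16,22)=2 [18,24)=4 [20,26)=4 [22,28)=5 [24,30)=3 [26,32)=2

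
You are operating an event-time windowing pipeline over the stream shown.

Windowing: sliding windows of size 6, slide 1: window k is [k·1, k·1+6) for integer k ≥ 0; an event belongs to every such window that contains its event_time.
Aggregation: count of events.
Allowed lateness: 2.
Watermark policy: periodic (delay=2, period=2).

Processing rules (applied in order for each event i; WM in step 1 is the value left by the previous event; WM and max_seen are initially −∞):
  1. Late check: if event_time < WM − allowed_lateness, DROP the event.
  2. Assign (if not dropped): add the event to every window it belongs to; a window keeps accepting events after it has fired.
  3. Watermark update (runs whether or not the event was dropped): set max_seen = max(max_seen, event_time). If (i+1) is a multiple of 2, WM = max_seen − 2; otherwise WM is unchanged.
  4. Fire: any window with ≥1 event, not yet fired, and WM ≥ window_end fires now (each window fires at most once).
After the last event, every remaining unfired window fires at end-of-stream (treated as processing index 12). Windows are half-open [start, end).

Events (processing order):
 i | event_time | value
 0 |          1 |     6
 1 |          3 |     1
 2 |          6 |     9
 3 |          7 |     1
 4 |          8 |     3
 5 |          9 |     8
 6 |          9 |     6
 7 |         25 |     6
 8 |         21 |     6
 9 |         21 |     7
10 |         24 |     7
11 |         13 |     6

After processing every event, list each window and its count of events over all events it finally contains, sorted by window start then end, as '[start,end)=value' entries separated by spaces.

[0,6)=2 [1,7)=3 [2,8)=3 [3,9)=4 [4,10)=5 [5,11)=5 [6,12)=5 [7,13)=4 [8,14)=3 [9,15)=2 [16,22)=2 [17,23)=2 [18,24)=2 [19,25)=3 [20,26)=4 [21,27)=4 [22,28)=2 [23,29)=2 [24,30)=2 [25,31)=1

i=0 t=1 v=6: → [1,7),[0,6); WM=−∞
i=1 t=3 v=1: → [3,9),[2,8),[1,7),[0,6); WM=1
i=2 t=6 v=9: → [6,12),[5,11),[4,10),[3,9),[2,8),[1,7); WM=1
i=3 t=7 v=1: → [7,13),[6,12),[5,11),[4,10),[3,9),[2,8); WM=5
i=4 t=8 v=3: → [8,14),[7,13),[6,12),[5,11),[4,10),[3,9); WM=5
i=5 t=9 v=8: → [9,15),[8,14),[7,13),[6,12),[5,11),[4,10); WM=7; [0,6) fires=2 [1,7) fires=3
i=6 t=9 v=6: → [9,15),[8,14),[7,13),[6,12),[5,11),[4,10); WM=7
i=7 t=25 v=6: → [25,31),[24,30),[23,29),[22,28),[21,27),[20,26); WM=23; [2,8) fires=3 [3,9) fires=4 [4,10) fires=5 [5,11) fires=5 [6,12) fires=5 [7,13) fires=4 [8,14) fires=3 [9,15) fires=2
i=8 t=21 v=6: → [21,27),[20,26),[19,25),[18,24),[17,23),[16,22); WM=23; [16,22) fires=1 [17,23) fires=1
i=9 t=21 v=7: → [21,27),[20,26),[19,25),[18,24),[17,23),[16,22); WM=23
i=10 t=24 v=7: → [24,30),[23,29),[22,28),[21,27),[20,26),[19,25); WM=23
i=11 t=13 v=6: DROP (t<23-2); WM=23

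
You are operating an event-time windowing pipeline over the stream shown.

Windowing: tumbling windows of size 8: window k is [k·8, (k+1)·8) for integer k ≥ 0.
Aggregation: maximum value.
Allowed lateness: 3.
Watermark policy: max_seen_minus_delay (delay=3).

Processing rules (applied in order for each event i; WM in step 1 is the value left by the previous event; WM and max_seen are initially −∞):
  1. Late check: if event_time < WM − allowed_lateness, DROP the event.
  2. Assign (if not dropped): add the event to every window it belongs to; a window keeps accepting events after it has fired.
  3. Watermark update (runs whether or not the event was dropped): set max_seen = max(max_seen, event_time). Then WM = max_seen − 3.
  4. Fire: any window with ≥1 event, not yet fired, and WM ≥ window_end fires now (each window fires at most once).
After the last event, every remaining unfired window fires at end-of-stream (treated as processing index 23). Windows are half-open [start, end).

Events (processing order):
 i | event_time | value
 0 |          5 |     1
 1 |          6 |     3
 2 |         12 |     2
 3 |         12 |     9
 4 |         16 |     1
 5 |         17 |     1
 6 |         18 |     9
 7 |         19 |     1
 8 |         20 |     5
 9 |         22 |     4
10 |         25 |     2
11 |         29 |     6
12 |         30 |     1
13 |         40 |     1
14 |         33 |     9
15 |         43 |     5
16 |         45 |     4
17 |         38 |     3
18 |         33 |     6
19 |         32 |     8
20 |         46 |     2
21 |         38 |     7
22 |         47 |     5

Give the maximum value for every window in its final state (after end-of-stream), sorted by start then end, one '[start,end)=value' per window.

[0,8)=3 [8,16)=9 [16,24)=9 [24,32)=6 [40,48)=5

i=0 t=5 v=1: → [0,8); WM=2
i=1 t=6 v=3: → [0,8); WM=3
i=2 t=12 v=2: → [8,16); WM=9; [0,8) fires=3
i=3 t=12 v=9: → [8,16); WM=9
i=4 t=16 v=1: → [16,24); WM=13
i=5 t=17 v=1: → [16,24); WM=14
i=6 t=18 v=9: → [16,24); WM=15
i=7 t=19 v=1: → [16,24); WM=16; [8,16) fires=9
i=8 t=20 v=5: → [16,24); WM=17
i=9 t=22 v=4: → [16,24); WM=19
i=10 t=25 v=2: → [24,32); WM=22
i=11 t=29 v=6: → [24,32); WM=26; [16,24) fires=9
i=12 t=30 v=1: → [24,32); WM=27
i=13 t=40 v=1: → [40,48); WM=37; [24,32) fires=6
i=14 t=33 v=9: DROP (t<37-3); WM=37
i=15 t=43 v=5: → [40,48); WM=40
i=16 t=45 v=4: → [40,48); WM=42
i=17 t=38 v=3: DROP (t<42-3); WM=42
i=18 t=33 v=6: DROP (t<42-3); WM=42
i=19 t=32 v=8: DROP (t<42-3); WM=42
i=20 t=46 v=2: → [40,48); WM=43
i=21 t=38 v=7: DROP (t<43-3); WM=43
i=22 t=47 v=5: → [40,48); WM=44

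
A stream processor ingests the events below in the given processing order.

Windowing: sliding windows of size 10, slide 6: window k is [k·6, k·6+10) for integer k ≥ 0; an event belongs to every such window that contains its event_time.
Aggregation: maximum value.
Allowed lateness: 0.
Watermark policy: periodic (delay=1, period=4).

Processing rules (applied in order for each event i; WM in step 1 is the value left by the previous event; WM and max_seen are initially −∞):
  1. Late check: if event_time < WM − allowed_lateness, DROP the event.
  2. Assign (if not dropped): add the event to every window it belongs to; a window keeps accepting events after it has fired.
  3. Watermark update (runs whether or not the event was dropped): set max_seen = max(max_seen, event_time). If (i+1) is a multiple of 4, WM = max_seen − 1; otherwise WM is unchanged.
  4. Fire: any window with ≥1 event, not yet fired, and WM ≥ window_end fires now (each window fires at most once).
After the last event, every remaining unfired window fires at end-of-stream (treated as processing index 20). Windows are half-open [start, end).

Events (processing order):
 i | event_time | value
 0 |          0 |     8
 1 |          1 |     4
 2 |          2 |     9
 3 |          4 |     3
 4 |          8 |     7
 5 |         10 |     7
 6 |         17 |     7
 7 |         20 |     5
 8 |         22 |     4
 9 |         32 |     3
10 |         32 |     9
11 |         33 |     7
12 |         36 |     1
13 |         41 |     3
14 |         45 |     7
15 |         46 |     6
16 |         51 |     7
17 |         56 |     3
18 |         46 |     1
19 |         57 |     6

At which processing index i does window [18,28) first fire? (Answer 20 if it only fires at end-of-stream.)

i=0 t=0 v=8: → [0,10); WM=−∞
i=1 t=1 v=4: → [0,10); WM=−∞
i=2 t=2 v=9: → [0,10); WM=−∞
i=3 t=4 v=3: → [0,10); WM=3
i=4 t=8 v=7: → [6,16),[0,10); WM=3
i=5 t=10 v=7: → [6,16); WM=3
i=6 t=17 v=7: → [12,22); WM=3
i=7 t=20 v=5: → [18,28),[12,22); WM=19; [0,10) fires=9 [6,16) fires=7
i=8 t=22 v=4: → [18,28); WM=19
i=9 t=32 v=3: → [30,40),[24,34); WM=19
i=10 t=32 v=9: → [30,40),[24,34); WM=19
i=11 t=33 v=7: → [30,40),[24,34); WM=32; [12,22) fires=7 [18,28) fires=5
i=12 t=36 v=1: → [36,46),[30,40); WM=32
i=13 t=41 v=3: → [36,46); WM=32
i=14 t=45 v=7: → [42,52),[36,46); WM=32
i=15 t=46 v=6: → [42,52); WM=45; [24,34) fires=9 [30,40) fires=9
i=16 t=51 v=7: → [48,58),[42,52); WM=45
i=17 t=56 v=3: → [54,64),[48,58); WM=45
i=18 t=46 v=1: → [42,52); WM=45
i=19 t=57 v=6: → [54,64),[48,58); WM=56; [36,46) fires=7 [42,52) fires=7

11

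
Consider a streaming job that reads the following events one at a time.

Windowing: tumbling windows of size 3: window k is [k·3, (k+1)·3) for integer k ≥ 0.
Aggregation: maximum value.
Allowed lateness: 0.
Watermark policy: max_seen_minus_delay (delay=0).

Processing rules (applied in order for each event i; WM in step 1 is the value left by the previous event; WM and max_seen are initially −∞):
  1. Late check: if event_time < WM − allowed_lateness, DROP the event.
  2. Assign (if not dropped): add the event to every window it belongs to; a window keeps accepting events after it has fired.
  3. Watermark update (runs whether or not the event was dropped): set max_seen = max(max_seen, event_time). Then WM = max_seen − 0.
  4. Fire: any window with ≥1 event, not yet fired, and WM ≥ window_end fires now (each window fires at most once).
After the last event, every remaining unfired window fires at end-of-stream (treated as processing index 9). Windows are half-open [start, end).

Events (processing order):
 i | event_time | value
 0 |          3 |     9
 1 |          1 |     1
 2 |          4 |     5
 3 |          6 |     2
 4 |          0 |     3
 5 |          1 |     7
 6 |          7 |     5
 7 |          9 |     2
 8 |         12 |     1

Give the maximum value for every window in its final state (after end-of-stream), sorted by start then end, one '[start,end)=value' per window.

i=0 t=3 v=9: → [3,6); WM=3
i=1 t=1 v=1: DROP (t<3-0); WM=3
i=2 t=4 v=5: → [3,6); WM=4
i=3 t=6 v=2: → [6,9); WM=6; [3,6) fires=9
i=4 t=0 v=3: DROP (t<6-0); WM=6
i=5 t=1 v=7: DROP (t<6-0); WM=6
i=6 t=7 v=5: → [6,9); WM=7
i=7 t=9 v=2: → [9,12); WM=9; [6,9) fires=5
i=8 t=12 v=1: → [12,15); WM=12; [9,12) fires=2

[3,6)=9 [6,9)=5 [9,12)=2 [12,15)=1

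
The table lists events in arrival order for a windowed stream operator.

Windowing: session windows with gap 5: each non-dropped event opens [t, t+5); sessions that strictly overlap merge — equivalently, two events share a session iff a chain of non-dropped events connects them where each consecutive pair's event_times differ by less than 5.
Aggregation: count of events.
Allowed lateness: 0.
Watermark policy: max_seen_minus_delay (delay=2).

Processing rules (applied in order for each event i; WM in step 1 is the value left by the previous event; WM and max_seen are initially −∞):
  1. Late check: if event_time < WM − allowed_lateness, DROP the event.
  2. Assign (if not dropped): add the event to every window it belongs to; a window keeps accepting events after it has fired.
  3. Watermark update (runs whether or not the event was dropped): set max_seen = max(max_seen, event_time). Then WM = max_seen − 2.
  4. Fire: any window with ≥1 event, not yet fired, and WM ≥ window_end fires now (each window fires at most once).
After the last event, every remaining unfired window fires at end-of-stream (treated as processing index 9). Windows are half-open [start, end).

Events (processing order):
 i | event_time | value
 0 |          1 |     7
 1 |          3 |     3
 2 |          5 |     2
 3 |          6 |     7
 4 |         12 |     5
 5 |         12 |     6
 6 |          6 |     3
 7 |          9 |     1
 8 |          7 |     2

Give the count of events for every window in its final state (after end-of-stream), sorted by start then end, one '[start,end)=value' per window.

i=0 t=1 v=7: → [1,6); WM=-1
i=1 t=3 v=3: → [1,8); WM=1
i=2 t=5 v=2: → [1,10); WM=3
i=3 t=6 v=7: → [1,11); WM=4
i=4 t=12 v=5: → [12,17); WM=10
i=5 t=12 v=6: → [12,17); WM=10
i=6 t=6 v=3: DROP (t<10-0); WM=10
i=7 t=9 v=1: DROP (t<10-0); WM=10
i=8 t=7 v=2: DROP (t<10-0); WM=10

[1,11)=4 [12,17)=2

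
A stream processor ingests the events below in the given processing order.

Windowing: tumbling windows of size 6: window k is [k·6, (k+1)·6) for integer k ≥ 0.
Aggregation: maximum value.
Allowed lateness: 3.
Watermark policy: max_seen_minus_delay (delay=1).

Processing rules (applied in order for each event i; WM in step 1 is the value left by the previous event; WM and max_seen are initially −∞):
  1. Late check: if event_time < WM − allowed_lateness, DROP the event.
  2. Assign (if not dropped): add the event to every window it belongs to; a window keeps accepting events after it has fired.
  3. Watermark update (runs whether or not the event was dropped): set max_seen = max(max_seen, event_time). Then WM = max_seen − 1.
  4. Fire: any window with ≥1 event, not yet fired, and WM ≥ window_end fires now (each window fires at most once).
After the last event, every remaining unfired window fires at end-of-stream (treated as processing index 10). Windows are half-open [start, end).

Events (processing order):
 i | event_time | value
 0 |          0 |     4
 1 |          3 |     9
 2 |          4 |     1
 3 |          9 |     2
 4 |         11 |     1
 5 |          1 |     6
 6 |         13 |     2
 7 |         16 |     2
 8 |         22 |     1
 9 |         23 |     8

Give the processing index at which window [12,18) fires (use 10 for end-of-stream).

i=0 t=0 v=4: → [0,6); WM=-1
i=1 t=3 v=9: → [0,6); WM=2
i=2 t=4 v=1: → [0,6); WM=3
i=3 t=9 v=2: → [6,12); WM=8; [0,6) fires=9
i=4 t=11 v=1: → [6,12); WM=10
i=5 t=1 v=6: DROP (t<10-3); WM=10
i=6 t=13 v=2: → [12,18); WM=12; [6,12) fires=2
i=7 t=16 v=2: → [12,18); WM=15
i=8 t=22 v=1: → [18,24); WM=21; [12,18) fires=2
i=9 t=23 v=8: → [18,24); WM=22

8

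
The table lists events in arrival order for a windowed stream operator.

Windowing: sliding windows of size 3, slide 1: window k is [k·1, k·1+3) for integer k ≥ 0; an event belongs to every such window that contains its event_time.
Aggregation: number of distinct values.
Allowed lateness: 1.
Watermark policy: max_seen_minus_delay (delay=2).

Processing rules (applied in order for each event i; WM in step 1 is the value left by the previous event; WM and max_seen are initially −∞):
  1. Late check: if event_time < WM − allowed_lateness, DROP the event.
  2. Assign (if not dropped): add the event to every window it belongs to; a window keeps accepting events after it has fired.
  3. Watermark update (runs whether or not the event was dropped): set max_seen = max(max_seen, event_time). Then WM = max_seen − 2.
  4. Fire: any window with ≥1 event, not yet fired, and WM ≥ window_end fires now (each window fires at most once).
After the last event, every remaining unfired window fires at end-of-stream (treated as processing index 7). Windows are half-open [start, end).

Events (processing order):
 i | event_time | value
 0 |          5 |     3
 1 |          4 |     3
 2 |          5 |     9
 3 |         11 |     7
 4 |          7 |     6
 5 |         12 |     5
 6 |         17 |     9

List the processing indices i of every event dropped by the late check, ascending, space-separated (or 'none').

4

i=0 t=5 v=3: → [5,8),[4,7),[3,6); WM=3
i=1 t=4 v=3: → [4,7),[3,6),[2,5); WM=3
i=2 t=5 v=9: → [5,8),[4,7),[3,6); WM=3
i=3 t=11 v=7: → [11,14),[10,13),[9,12); WM=9; [2,5) fires=1 [3,6) fires=2 [4,7) fires=2 [5,8) fires=2
i=4 t=7 v=6: DROP (t<9-1); WM=9
i=5 t=12 v=5: → [12,15),[11,14),[10,13); WM=10
i=6 t=17 v=9: → [17,20),[16,19),[15,18); WM=15; [9,12) fires=1 [10,13) fires=2 [11,14) fires=2 [12,15) fires=1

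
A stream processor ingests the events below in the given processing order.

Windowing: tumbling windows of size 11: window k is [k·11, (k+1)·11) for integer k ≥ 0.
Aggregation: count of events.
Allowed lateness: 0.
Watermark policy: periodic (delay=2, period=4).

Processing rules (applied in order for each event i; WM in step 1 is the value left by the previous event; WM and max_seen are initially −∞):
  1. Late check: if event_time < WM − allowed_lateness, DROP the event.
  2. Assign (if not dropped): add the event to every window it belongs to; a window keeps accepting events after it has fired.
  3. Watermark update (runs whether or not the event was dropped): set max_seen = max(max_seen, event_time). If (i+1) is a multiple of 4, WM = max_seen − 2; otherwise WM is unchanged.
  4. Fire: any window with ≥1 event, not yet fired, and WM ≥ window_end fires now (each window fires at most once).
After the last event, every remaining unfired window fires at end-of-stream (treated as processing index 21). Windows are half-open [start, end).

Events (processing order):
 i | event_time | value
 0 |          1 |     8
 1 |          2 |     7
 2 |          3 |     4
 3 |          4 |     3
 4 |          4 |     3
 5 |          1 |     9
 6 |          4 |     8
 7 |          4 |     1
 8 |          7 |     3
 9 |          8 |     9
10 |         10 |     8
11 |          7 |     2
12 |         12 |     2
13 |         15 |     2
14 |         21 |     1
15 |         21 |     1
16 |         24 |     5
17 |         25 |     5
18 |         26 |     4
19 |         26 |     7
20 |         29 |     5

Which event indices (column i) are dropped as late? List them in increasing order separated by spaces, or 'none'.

i=0 t=1 v=8: → [0,11); WM=−∞
i=1 t=2 v=7: → [0,11); WM=−∞
i=2 t=3 v=4: → [0,11); WM=−∞
i=3 t=4 v=3: → [0,11); WM=2
i=4 t=4 v=3: → [0,11); WM=2
i=5 t=1 v=9: DROP (t<2-0); WM=2
i=6 t=4 v=8: → [0,11); WM=2
i=7 t=4 v=1: → [0,11); WM=2
i=8 t=7 v=3: → [0,11); WM=2
i=9 t=8 v=9: → [0,11); WM=2
i=10 t=10 v=8: → [0,11); WM=2
i=11 t=7 v=2: → [0,11); WM=8
i=12 t=12 v=2: → [11,22); WM=8
i=13 t=15 v=2: → [11,22); WM=8
i=14 t=21 v=1: → [11,22); WM=8
i=15 t=21 v=1: → [11,22); WM=19; [0,11) fires=11
i=16 t=24 v=5: → [22,33); WM=19
i=17 t=25 v=5: → [22,33); WM=19
i=18 t=26 v=4: → [22,33); WM=19
i=19 t=26 v=7: → [22,33); WM=24; [11,22) fires=4
i=20 t=29 v=5: → [22,33); WM=24

5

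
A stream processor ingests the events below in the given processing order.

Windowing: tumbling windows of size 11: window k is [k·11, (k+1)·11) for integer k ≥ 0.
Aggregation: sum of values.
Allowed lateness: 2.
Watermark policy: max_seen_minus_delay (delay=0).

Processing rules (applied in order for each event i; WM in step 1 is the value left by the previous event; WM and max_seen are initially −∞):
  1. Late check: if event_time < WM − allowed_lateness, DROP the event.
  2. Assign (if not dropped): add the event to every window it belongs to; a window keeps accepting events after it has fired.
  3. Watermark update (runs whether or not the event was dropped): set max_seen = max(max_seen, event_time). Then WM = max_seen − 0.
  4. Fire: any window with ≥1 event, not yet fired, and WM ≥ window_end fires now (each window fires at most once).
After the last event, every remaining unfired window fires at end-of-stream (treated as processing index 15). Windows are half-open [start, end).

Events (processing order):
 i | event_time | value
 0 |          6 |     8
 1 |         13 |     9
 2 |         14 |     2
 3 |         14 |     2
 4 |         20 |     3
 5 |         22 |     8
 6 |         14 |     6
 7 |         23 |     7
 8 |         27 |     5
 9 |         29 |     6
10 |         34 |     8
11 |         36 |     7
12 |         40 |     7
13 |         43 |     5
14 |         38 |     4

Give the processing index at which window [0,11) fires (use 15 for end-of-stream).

i=0 t=6 v=8: → [0,11); WM=6
i=1 t=13 v=9: → [11,22); WM=13; [0,11) fires=8
i=2 t=14 v=2: → [11,22); WM=14
i=3 t=14 v=2: → [11,22); WM=14
i=4 t=20 v=3: → [11,22); WM=20
i=5 t=22 v=8: → [22,33); WM=22; [11,22) fires=16
i=6 t=14 v=6: DROP (t<22-2); WM=22
i=7 t=23 v=7: → [22,33); WM=23
i=8 t=27 v=5: → [22,33); WM=27
i=9 t=29 v=6: → [22,33); WM=29
i=10 t=34 v=8: → [33,44); WM=34; [22,33) fires=26
i=11 t=36 v=7: → [33,44); WM=36
i=12 t=40 v=7: → [33,44); WM=40
i=13 t=43 v=5: → [33,44); WM=43
i=14 t=38 v=4: DROP (t<43-2); WM=43

1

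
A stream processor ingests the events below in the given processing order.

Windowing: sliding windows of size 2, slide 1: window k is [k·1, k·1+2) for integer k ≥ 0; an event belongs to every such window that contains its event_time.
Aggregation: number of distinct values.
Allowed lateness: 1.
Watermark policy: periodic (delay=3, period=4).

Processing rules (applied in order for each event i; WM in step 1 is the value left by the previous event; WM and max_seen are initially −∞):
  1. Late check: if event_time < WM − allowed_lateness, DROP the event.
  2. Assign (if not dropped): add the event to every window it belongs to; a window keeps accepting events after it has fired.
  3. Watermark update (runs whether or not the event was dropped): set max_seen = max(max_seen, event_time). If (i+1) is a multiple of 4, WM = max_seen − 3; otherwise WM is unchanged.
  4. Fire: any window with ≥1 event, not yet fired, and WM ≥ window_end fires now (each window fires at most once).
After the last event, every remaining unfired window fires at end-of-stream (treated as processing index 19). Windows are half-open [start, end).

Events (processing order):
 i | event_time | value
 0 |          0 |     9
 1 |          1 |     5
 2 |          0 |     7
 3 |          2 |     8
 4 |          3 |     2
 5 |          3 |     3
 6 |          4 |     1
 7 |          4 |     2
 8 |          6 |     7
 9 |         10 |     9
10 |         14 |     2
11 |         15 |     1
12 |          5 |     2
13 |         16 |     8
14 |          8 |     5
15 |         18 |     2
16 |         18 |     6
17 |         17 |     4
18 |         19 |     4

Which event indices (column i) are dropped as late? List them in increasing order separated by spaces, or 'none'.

12 14

i=0 t=0 v=9: → [0,2); WM=−∞
i=1 t=1 v=5: → [1,3),[0,2); WM=−∞
i=2 t=0 v=7: → [0,2); WM=−∞
i=3 t=2 v=8: → [2,4),[1,3); WM=-1
i=4 t=3 v=2: → [3,5),[2,4); WM=-1
i=5 t=3 v=3: → [3,5),[2,4); WM=-1
i=6 t=4 v=1: → [4,6),[3,5); WM=-1
i=7 t=4 v=2: → [4,6),[3,5); WM=1
i=8 t=6 v=7: → [6,8),[5,7); WM=1
i=9 t=10 v=9: → [10,12),[9,11); WM=1
i=10 t=14 v=2: → [14,16),[13,15); WM=1
i=11 t=15 v=1: → [15,17),[14,16); WM=12; [0,2) fires=3 [1,3) fires=2 [2,4) fires=3 [3,5) fires=3 [4,6) fires=2 [5,7) fires=1 [6,8) fires=1 [9,11) fires=1 [10,12) fires=1
i=12 t=5 v=2: DROP (t<12-1); WM=12
i=13 t=16 v=8: → [16,18),[15,17); WM=12
i=14 t=8 v=5: DROP (t<12-1); WM=12
i=15 t=18 v=2: → [18,20),[17,19); WM=15; [13,15) fires=1
i=16 t=18 v=6: → [18,20),[17,19); WM=15
i=17 t=17 v=4: → [17,19),[16,18); WM=15
i=18 t=19 v=4: → [19,21),[18,20); WM=15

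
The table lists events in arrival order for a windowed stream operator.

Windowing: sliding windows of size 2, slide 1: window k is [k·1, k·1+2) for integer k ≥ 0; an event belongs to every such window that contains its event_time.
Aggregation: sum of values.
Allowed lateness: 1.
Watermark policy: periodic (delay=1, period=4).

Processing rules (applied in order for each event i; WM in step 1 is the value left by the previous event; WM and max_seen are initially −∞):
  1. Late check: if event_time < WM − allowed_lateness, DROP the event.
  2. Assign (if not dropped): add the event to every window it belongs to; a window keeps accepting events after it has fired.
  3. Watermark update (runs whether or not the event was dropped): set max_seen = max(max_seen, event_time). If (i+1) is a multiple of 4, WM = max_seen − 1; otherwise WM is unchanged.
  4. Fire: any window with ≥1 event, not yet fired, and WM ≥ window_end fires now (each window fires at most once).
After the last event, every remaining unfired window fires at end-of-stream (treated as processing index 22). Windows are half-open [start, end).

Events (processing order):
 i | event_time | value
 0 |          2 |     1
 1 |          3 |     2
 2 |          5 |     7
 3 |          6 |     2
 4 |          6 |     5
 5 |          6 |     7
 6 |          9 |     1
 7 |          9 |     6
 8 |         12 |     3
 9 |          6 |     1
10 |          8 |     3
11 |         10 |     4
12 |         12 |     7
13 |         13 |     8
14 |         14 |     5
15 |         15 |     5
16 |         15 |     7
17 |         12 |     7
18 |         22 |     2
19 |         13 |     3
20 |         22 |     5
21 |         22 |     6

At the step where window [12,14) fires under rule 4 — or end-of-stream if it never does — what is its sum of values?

i=0 t=2 v=1: → [2,4),[1,3); WM=−∞
i=1 t=3 v=2: → [3,5),[2,4); WM=−∞
i=2 t=5 v=7: → [5,7),[4,6); WM=−∞
i=3 t=6 v=2: → [6,8),[5,7); WM=5; [1,3) fires=1 [2,4) fires=3 [3,5) fires=2
i=4 t=6 v=5: → [6,8),[5,7); WM=5
i=5 t=6 v=7: → [6,8),[5,7); WM=5
i=6 t=9 v=1: → [9,11),[8,10); WM=5
i=7 t=9 v=6: → [9,11),[8,10); WM=8; [4,6) fires=7 [5,7) fires=21 [6,8) fires=14
i=8 t=12 v=3: → [12,14),[11,13); WM=8
i=9 t=6 v=1: DROP (t<8-1); WM=8
i=10 t=8 v=3: → [8,10),[7,9); WM=8
i=11 t=10 v=4: → [10,12),[9,11); WM=11; [7,9) fires=3 [8,10) fires=10 [9,11) fires=11
i=12 t=12 v=7: → [12,14),[11,13); WM=11
i=13 t=13 v=8: → [13,15),[12,14); WM=11
i=14 t=14 v=5: → [14,16),[13,15); WM=11
i=15 t=15 v=5: → [15,17),[14,16); WM=14; [10,12) fires=4 [11,13) fires=10 [12,14) fires=18
i=16 t=15 v=7: → [15,17),[14,16); WM=14
i=17 t=12 v=7: DROP (t<14-1); WM=14
i=18 t=22 v=2: → [22,24),[21,23); WM=14
i=19 t=13 v=3: → [13,15),[12,14); WM=21; [13,15) fires=16 [14,16) fires=17 [15,17) fires=12
i=20 t=22 v=5: → [22,24),[21,23); WM=21
i=21 t=22 v=6: → [22,24),[21,23); WM=21

18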